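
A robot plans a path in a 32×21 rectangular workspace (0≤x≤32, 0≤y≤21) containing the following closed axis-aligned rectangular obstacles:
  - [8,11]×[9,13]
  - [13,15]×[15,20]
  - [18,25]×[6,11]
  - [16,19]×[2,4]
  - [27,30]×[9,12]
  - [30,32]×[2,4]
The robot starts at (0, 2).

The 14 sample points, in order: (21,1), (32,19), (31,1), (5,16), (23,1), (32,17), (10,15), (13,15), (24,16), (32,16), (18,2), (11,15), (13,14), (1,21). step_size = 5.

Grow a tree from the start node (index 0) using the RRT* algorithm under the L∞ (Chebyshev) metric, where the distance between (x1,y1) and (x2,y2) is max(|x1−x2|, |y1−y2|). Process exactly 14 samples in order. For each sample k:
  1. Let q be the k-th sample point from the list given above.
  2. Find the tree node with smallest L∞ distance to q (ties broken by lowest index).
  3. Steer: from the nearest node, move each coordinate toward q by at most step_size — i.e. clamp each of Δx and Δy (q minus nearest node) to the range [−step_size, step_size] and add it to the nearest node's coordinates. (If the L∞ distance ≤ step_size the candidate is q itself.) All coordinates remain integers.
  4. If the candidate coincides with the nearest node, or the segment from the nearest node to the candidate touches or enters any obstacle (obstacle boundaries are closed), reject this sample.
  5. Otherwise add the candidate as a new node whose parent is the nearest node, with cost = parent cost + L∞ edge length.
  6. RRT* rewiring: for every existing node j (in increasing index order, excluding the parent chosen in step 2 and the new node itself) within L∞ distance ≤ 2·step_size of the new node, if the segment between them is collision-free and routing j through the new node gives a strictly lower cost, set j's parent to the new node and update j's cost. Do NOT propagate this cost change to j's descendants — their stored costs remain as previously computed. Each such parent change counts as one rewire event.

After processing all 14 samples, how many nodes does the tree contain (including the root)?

Node count: 11

1. q=(21,1) nearest=0 d=21 new=(5,1) → add node 1 parent=0 cost=5
2. q=(32,19) nearest=1 d=27 new=(10,6) → add node 2 parent=1 cost=10
3. q=(31,1) nearest=2 d=21 new=(15,1) → add node 3 parent=2 cost=15
4. q=(5,16) nearest=2 d=10 new=(5,11) → add node 4 parent=2 cost=15
5. q=(23,1) nearest=3 d=8 new=(20,1) → add node 5 parent=3 cost=20
6. q=(32,17) nearest=5 d=16 new=(25,6) → blocked by [18,25]×[6,11], reject
7. q=(10,15) nearest=4 d=5 new=(10,15) → add node 6 parent=4 cost=20
8. q=(13,15) nearest=6 d=3 new=(13,15) → blocked by [13,15]×[15,20], reject
9. q=(24,16) nearest=2 d=14 new=(15,11) → add node 7 parent=2 cost=15
10. q=(32,16) nearest=5 d=15 new=(25,6) → blocked by [18,25]×[6,11], reject
11. q=(18,2) nearest=5 d=2 new=(18,2) → blocked by [16,19]×[2,4], reject
12. q=(11,15) nearest=6 d=1 new=(11,15) → add node 8 parent=6 cost=21
13. q=(13,14) nearest=8 d=2 new=(13,14) → add node 9 parent=8 cost=23
14. q=(1,21) nearest=6 d=9 new=(5,20) → add node 10 parent=6 cost=25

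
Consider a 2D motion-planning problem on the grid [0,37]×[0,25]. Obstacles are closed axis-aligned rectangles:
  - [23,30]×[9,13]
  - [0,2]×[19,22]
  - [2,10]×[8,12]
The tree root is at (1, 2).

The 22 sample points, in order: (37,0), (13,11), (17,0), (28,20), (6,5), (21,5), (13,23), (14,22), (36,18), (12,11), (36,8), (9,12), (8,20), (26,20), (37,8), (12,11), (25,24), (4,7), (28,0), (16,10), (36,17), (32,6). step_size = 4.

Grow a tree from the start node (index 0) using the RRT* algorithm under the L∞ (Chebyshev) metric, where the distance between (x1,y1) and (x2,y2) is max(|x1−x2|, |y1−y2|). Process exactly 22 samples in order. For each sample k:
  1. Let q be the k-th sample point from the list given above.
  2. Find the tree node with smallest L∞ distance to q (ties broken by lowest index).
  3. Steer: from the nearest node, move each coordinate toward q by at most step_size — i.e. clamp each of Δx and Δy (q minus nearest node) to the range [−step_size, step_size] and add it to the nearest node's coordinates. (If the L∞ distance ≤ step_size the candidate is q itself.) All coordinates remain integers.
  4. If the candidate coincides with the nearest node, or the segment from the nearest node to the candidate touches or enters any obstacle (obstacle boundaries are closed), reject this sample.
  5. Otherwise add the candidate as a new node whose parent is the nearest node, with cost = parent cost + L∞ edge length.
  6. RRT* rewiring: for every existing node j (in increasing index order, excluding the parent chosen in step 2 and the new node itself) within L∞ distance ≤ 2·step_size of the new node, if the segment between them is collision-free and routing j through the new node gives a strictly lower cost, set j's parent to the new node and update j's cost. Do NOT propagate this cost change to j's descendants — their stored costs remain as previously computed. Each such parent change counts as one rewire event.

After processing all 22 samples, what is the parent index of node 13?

1. q=(37,0) nearest=0 d=36 new=(5,0) → add node 1 parent=0 cost=4
2. q=(13,11) nearest=1 d=11 new=(9,4) → add node 2 parent=1 cost=8
3. q=(17,0) nearest=2 d=8 new=(13,0) → add node 3 parent=2 cost=12
4. q=(28,20) nearest=2 d=19 new=(13,8) → add node 4 parent=2 cost=12
5. q=(6,5) nearest=2 d=3 new=(6,5) → add node 5 parent=2 cost=11
6. q=(21,5) nearest=3 d=8 new=(17,4) → add node 6 parent=3 cost=16
7. q=(13,23) nearest=4 d=15 new=(13,12) → add node 7 parent=4 cost=16
8. q=(14,22) nearest=7 d=10 new=(14,16) → add node 8 parent=7 cost=20
9. q=(36,18) nearest=6 d=19 new=(21,8) → add node 9 parent=6 cost=20
10. q=(12,11) nearest=7 d=1 new=(12,11) → add node 10 parent=7 cost=17
11. q=(36,8) nearest=9 d=15 new=(25,8) → add node 11 parent=9 cost=24
12. q=(9,12) nearest=10 d=3 new=(9,12) → blocked by [2,10]×[8,12], reject
13. q=(8,20) nearest=8 d=6 new=(10,20) → add node 12 parent=8 cost=24
14. q=(26,20) nearest=8 d=12 new=(18,20) → add node 13 parent=8 cost=24
15. q=(37,8) nearest=11 d=12 new=(29,8) → add node 14 parent=11 cost=28
16. q=(12,11) nearest=10 d=0 → coincident, reject
17. q=(25,24) nearest=13 d=7 new=(22,24) → add node 15 parent=13 cost=28
18. q=(4,7) nearest=5 d=2 new=(4,7) → add node 16 parent=5 cost=13
19. q=(28,0) nearest=9 d=8 new=(25,4) → add node 17 parent=9 cost=24
20. q=(16,10) nearest=4 d=3 new=(16,10) → add node 18 parent=4 cost=15
21. q=(36,17) nearest=14 d=9 new=(33,12) → blocked by [23,30]×[9,13], reject
22. q=(32,6) nearest=14 d=3 new=(32,6) → add node 19 parent=14 cost=31

Parent of node 13: 8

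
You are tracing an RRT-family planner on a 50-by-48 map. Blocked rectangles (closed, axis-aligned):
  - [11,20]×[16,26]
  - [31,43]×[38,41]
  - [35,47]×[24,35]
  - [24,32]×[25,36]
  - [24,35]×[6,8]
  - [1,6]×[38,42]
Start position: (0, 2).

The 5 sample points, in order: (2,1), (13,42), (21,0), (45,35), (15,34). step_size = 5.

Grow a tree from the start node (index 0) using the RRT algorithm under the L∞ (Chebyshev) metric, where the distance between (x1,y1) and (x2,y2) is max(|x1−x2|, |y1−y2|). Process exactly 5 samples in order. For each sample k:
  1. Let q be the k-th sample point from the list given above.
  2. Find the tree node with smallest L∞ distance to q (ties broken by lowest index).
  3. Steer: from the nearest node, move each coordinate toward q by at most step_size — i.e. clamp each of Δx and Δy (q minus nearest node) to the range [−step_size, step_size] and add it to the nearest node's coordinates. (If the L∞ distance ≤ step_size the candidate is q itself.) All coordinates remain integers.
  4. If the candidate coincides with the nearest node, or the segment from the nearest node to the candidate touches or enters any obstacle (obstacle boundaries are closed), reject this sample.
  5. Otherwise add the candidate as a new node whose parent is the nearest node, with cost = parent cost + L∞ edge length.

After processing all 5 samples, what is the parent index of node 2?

Parent of node 2: 0

1. q=(2,1) nearest=0 d=2 new=(2,1) → add node 1 parent=0 cost=2
2. q=(13,42) nearest=0 d=40 new=(5,7) → add node 2 parent=0 cost=5
3. q=(21,0) nearest=2 d=16 new=(10,2) → add node 3 parent=2 cost=10
4. q=(45,35) nearest=3 d=35 new=(15,7) → add node 4 parent=3 cost=15
5. q=(15,34) nearest=2 d=27 new=(10,12) → add node 5 parent=2 cost=10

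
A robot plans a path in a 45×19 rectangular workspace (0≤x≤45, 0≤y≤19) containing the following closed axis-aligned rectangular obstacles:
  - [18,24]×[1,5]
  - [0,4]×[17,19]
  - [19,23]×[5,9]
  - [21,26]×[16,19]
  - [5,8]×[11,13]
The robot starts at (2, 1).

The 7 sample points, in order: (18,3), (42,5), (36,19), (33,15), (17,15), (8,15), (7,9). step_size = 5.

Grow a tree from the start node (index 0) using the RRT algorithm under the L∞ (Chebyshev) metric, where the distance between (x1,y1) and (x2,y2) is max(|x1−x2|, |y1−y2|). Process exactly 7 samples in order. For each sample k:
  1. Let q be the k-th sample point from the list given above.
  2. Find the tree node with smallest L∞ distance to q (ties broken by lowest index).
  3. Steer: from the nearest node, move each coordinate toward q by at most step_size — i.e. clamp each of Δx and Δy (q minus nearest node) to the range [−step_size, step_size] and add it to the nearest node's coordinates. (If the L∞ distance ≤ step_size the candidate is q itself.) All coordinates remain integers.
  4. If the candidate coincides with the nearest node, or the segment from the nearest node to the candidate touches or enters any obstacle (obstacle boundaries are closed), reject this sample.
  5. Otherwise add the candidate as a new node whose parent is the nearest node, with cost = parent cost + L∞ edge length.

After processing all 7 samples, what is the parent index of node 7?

Parent of node 7: 2

1. q=(18,3) nearest=0 d=16 new=(7,3) → add node 1 parent=0 cost=5
2. q=(42,5) nearest=1 d=35 new=(12,5) → add node 2 parent=1 cost=10
3. q=(36,19) nearest=2 d=24 new=(17,10) → add node 3 parent=2 cost=15
4. q=(33,15) nearest=3 d=16 new=(22,15) → add node 4 parent=3 cost=20
5. q=(17,15) nearest=3 d=5 new=(17,15) → add node 5 parent=3 cost=20
6. q=(8,15) nearest=3 d=9 new=(12,15) → add node 6 parent=3 cost=20
7. q=(7,9) nearest=2 d=5 new=(7,9) → add node 7 parent=2 cost=15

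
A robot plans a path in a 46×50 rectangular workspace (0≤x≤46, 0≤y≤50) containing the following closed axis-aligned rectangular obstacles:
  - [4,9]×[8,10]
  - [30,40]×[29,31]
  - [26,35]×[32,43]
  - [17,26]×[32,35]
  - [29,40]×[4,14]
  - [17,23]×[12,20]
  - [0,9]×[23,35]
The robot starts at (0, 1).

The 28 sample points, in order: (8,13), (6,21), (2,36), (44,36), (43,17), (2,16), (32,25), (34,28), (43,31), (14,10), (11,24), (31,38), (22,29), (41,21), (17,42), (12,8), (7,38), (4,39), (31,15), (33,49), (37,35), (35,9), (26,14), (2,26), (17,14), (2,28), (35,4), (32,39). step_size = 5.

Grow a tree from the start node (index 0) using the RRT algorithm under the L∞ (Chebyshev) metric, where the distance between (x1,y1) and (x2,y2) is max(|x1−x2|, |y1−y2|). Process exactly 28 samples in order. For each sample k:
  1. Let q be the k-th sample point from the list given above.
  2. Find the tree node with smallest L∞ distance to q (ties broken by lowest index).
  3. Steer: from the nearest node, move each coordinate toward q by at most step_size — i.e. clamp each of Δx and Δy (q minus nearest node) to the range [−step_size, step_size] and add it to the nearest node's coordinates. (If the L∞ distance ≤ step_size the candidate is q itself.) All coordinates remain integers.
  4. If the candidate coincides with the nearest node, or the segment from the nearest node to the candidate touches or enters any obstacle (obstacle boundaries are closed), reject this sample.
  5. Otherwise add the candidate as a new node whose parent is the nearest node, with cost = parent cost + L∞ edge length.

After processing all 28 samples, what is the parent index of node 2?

Parent of node 2: 1

1. q=(8,13) nearest=0 d=12 new=(5,6) → add node 1 parent=0 cost=5
2. q=(6,21) nearest=1 d=15 new=(6,11) → blocked by [4,9]×[8,10], reject
3. q=(2,36) nearest=1 d=30 new=(2,11) → add node 2 parent=1 cost=10
4. q=(44,36) nearest=1 d=39 new=(10,11) → blocked by [4,9]×[8,10], reject
5. q=(43,17) nearest=1 d=38 new=(10,11) → blocked by [4,9]×[8,10], reject
6. q=(2,16) nearest=2 d=5 new=(2,16) → add node 3 parent=2 cost=15
7. q=(32,25) nearest=1 d=27 new=(10,11) → blocked by [4,9]×[8,10], reject
8. q=(34,28) nearest=1 d=29 new=(10,11) → blocked by [4,9]×[8,10], reject
9. q=(43,31) nearest=1 d=38 new=(10,11) → blocked by [4,9]×[8,10], reject
10. q=(14,10) nearest=1 d=9 new=(10,10) → blocked by [4,9]×[8,10], reject
11. q=(11,24) nearest=3 d=9 new=(7,21) → add node 4 parent=3 cost=20
12. q=(31,38) nearest=4 d=24 new=(12,26) → blocked by [0,9]×[23,35], reject
13. q=(22,29) nearest=4 d=15 new=(12,26) → blocked by [0,9]×[23,35], reject
14. q=(41,21) nearest=4 d=34 new=(12,21) → add node 5 parent=4 cost=25
15. q=(17,42) nearest=4 d=21 new=(12,26) → blocked by [0,9]×[23,35], reject
16. q=(12,8) nearest=1 d=7 new=(10,8) → add node 6 parent=1 cost=10
17. q=(7,38) nearest=4 d=17 new=(7,26) → blocked by [0,9]×[23,35], reject
18. q=(4,39) nearest=4 d=18 new=(4,26) → blocked by [0,9]×[23,35], reject
19. q=(31,15) nearest=5 d=19 new=(17,16) → blocked by [17,23]×[12,20], reject
20. q=(33,49) nearest=4 d=28 new=(12,26) → blocked by [0,9]×[23,35], reject
21. q=(37,35) nearest=5 d=25 new=(17,26) → add node 7 parent=5 cost=30
22. q=(35,9) nearest=7 d=18 new=(22,21) → add node 8 parent=7 cost=35
23. q=(26,14) nearest=8 d=7 new=(26,16) → blocked by [17,23]×[12,20], reject
24. q=(2,26) nearest=4 d=5 new=(2,26) → blocked by [0,9]×[23,35], reject
25. q=(17,14) nearest=5 d=7 new=(17,16) → blocked by [17,23]×[12,20], reject
26. q=(2,28) nearest=4 d=7 new=(2,26) → blocked by [0,9]×[23,35], reject
27. q=(35,4) nearest=8 d=17 new=(27,16) → blocked by [17,23]×[12,20], reject
28. q=(32,39) nearest=7 d=15 new=(22,31) → add node 9 parent=7 cost=35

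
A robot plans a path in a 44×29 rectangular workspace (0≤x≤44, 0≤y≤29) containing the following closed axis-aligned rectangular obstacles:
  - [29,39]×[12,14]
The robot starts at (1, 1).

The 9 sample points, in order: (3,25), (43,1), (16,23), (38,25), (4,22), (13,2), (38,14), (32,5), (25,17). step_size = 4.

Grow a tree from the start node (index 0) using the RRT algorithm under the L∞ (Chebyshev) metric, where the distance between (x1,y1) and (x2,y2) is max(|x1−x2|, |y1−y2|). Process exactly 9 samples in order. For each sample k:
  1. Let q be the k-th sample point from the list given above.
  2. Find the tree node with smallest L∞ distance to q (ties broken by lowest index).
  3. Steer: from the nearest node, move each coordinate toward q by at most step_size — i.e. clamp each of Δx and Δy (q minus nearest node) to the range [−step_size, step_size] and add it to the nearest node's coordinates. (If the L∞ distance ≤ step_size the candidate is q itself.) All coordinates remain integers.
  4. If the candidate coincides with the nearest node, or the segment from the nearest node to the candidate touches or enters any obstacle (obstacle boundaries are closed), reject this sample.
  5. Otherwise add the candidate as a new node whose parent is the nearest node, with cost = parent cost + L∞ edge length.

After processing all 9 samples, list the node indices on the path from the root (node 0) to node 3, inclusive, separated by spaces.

1. q=(3,25) nearest=0 d=24 new=(3,5) → add node 1 parent=0 cost=4
2. q=(43,1) nearest=1 d=40 new=(7,1) → add node 2 parent=1 cost=8
3. q=(16,23) nearest=1 d=18 new=(7,9) → add node 3 parent=1 cost=8
4. q=(38,25) nearest=2 d=31 new=(11,5) → add node 4 parent=2 cost=12
5. q=(4,22) nearest=3 d=13 new=(4,13) → add node 5 parent=3 cost=12
6. q=(13,2) nearest=4 d=3 new=(13,2) → add node 6 parent=4 cost=15
7. q=(38,14) nearest=6 d=25 new=(17,6) → add node 7 parent=6 cost=19
8. q=(32,5) nearest=7 d=15 new=(21,5) → add node 8 parent=7 cost=23
9. q=(25,17) nearest=7 d=11 new=(21,10) → add node 9 parent=7 cost=23

Path: 0 1 3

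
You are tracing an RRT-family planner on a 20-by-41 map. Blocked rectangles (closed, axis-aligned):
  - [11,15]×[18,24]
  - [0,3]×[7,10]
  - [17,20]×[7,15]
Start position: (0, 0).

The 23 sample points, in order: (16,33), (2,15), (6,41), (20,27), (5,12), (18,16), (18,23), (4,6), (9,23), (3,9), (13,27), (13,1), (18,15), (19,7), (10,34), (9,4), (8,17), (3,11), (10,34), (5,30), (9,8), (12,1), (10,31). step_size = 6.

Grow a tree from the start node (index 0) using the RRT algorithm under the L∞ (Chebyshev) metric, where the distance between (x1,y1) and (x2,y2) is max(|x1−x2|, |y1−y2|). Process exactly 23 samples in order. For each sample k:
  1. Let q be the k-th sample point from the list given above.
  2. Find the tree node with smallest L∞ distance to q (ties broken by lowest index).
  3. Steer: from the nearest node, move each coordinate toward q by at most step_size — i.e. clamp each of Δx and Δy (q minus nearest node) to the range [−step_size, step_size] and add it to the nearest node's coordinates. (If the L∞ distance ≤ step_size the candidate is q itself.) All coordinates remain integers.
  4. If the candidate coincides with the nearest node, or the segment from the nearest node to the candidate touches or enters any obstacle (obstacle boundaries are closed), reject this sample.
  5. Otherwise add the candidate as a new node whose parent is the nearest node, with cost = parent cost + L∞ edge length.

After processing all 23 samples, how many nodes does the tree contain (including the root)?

Node count: 19

1. q=(16,33) nearest=0 d=33 new=(6,6) → add node 1 parent=0 cost=6
2. q=(2,15) nearest=1 d=9 new=(2,12) → add node 2 parent=1 cost=12
3. q=(6,41) nearest=2 d=29 new=(6,18) → add node 3 parent=2 cost=18
4. q=(20,27) nearest=3 d=14 new=(12,24) → blocked by [11,15]×[18,24], reject
5. q=(5,12) nearest=2 d=3 new=(5,12) → add node 4 parent=2 cost=15
6. q=(18,16) nearest=1 d=12 new=(12,12) → add node 5 parent=1 cost=12
7. q=(18,23) nearest=5 d=11 new=(18,18) → add node 6 parent=5 cost=18
8. q=(4,6) nearest=1 d=2 new=(4,6) → add node 7 parent=1 cost=8
9. q=(9,23) nearest=3 d=5 new=(9,23) → add node 8 parent=3 cost=23
10. q=(3,9) nearest=1 d=3 new=(3,9) → blocked by [0,3]×[7,10], reject
11. q=(13,27) nearest=8 d=4 new=(13,27) → add node 9 parent=8 cost=27
12. q=(13,1) nearest=1 d=7 new=(12,1) → add node 10 parent=1 cost=12
13. q=(18,15) nearest=6 d=3 new=(18,15) → blocked by [17,20]×[7,15], reject
14. q=(19,7) nearest=5 d=7 new=(18,7) → blocked by [17,20]×[7,15], reject
15. q=(10,34) nearest=9 d=7 new=(10,33) → add node 11 parent=9 cost=33
16. q=(9,4) nearest=1 d=3 new=(9,4) → add node 12 parent=1 cost=9
17. q=(8,17) nearest=3 d=2 new=(8,17) → add node 13 parent=3 cost=20
18. q=(3,11) nearest=2 d=1 new=(3,11) → add node 14 parent=2 cost=13
19. q=(10,34) nearest=11 d=1 new=(10,34) → add node 15 parent=11 cost=34
20. q=(5,30) nearest=11 d=5 new=(5,30) → add node 16 parent=11 cost=38
21. q=(9,8) nearest=1 d=3 new=(9,8) → add node 17 parent=1 cost=9
22. q=(12,1) nearest=10 d=0 → coincident, reject
23. q=(10,31) nearest=11 d=2 new=(10,31) → add node 18 parent=11 cost=35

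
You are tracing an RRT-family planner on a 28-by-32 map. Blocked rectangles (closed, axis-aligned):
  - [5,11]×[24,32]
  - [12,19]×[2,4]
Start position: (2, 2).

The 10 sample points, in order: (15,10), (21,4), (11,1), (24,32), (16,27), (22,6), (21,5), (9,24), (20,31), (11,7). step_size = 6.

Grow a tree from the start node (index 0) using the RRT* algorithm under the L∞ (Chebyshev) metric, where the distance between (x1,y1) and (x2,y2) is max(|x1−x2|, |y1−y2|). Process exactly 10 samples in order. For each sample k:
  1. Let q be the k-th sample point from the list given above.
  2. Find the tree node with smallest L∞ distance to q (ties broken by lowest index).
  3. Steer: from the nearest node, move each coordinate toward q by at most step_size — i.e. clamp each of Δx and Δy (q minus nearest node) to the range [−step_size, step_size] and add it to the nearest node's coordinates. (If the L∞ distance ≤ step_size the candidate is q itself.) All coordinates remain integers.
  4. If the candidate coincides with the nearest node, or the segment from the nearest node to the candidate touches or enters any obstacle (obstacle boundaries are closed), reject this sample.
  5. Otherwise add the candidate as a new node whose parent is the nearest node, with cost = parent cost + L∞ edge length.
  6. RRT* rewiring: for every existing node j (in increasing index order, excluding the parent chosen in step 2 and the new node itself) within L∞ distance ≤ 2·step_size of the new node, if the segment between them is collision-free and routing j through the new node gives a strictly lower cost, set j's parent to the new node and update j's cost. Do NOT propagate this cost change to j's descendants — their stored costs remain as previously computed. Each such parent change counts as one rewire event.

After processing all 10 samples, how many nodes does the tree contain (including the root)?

Node count: 9

1. q=(15,10) nearest=0 d=13 new=(8,8) → add node 1 parent=0 cost=6
2. q=(21,4) nearest=1 d=13 new=(14,4) → blocked by [12,19]×[2,4], reject
3. q=(11,1) nearest=1 d=7 new=(11,2) → add node 2 parent=1 cost=12
4. q=(24,32) nearest=1 d=24 new=(14,14) → add node 3 parent=1 cost=12
5. q=(16,27) nearest=3 d=13 new=(16,20) → add node 4 parent=3 cost=18
6. q=(22,6) nearest=3 d=8 new=(20,8) → add node 5 parent=3 cost=18
7. q=(21,5) nearest=5 d=3 new=(21,5) → add node 6 parent=5 cost=21
8. q=(9,24) nearest=4 d=7 new=(10,24) → blocked by [5,11]×[24,32], reject
9. q=(20,31) nearest=4 d=11 new=(20,26) → add node 7 parent=4 cost=24
10. q=(11,7) nearest=1 d=3 new=(11,7) → add node 8 parent=1 cost=9; rewire 6→8 (19<21)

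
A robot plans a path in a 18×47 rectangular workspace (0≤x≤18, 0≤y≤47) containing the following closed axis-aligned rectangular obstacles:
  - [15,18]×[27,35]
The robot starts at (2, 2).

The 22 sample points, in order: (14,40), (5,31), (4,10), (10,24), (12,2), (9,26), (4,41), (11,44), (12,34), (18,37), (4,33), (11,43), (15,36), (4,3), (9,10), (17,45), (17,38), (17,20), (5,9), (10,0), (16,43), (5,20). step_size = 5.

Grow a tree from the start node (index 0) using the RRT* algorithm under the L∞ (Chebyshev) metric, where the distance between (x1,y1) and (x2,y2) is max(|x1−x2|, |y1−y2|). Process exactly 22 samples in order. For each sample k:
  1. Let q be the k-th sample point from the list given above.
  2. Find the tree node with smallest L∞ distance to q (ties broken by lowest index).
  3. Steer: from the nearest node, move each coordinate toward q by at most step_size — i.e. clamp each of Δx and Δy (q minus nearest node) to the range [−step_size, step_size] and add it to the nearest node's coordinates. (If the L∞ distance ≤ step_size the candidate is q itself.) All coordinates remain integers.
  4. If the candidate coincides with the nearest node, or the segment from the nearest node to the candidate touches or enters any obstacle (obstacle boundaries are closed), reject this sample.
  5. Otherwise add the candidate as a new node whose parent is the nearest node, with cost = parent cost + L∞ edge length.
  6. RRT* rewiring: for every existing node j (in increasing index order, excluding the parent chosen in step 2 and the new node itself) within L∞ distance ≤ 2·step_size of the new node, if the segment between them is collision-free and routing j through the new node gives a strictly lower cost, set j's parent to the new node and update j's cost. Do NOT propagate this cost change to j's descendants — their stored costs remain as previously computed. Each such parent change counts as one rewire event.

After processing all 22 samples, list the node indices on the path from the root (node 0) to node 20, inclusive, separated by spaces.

Path: 0 1 5 20

1. q=(14,40) nearest=0 d=38 new=(7,7) → add node 1 parent=0 cost=5
2. q=(5,31) nearest=1 d=24 new=(5,12) → add node 2 parent=1 cost=10
3. q=(4,10) nearest=2 d=2 new=(4,10) → add node 3 parent=2 cost=12
4. q=(10,24) nearest=2 d=12 new=(10,17) → add node 4 parent=2 cost=15
5. q=(12,2) nearest=1 d=5 new=(12,2) → add node 5 parent=1 cost=10
6. q=(9,26) nearest=4 d=9 new=(9,22) → add node 6 parent=4 cost=20
7. q=(4,41) nearest=6 d=19 new=(4,27) → add node 7 parent=6 cost=25
8. q=(11,44) nearest=7 d=17 new=(9,32) → add node 8 parent=7 cost=30
9. q=(12,34) nearest=8 d=3 new=(12,34) → add node 9 parent=8 cost=33
10. q=(18,37) nearest=9 d=6 new=(17,37) → add node 10 parent=9 cost=38
11. q=(4,33) nearest=8 d=5 new=(4,33) → add node 11 parent=8 cost=35
12. q=(11,43) nearest=10 d=6 new=(12,42) → add node 12 parent=10 cost=43
13. q=(15,36) nearest=10 d=2 new=(15,36) → add node 13 parent=10 cost=40
14. q=(4,3) nearest=0 d=2 new=(4,3) → add node 14 parent=0 cost=2; rewire 3→14 (9<12)
15. q=(9,10) nearest=1 d=3 new=(9,10) → add node 15 parent=1 cost=8
16. q=(17,45) nearest=12 d=5 new=(17,45) → add node 16 parent=12 cost=48
17. q=(17,38) nearest=10 d=1 new=(17,38) → add node 17 parent=10 cost=39; rewire 16→17 (46<48)
18. q=(17,20) nearest=4 d=7 new=(15,20) → add node 18 parent=4 cost=20
19. q=(5,9) nearest=3 d=1 new=(5,9) → add node 19 parent=3 cost=10
20. q=(10,0) nearest=5 d=2 new=(10,0) → add node 20 parent=5 cost=12
21. q=(16,43) nearest=16 d=2 new=(16,43) → add node 21 parent=16 cost=48
22. q=(5,20) nearest=6 d=4 new=(5,20) → add node 22 parent=6 cost=24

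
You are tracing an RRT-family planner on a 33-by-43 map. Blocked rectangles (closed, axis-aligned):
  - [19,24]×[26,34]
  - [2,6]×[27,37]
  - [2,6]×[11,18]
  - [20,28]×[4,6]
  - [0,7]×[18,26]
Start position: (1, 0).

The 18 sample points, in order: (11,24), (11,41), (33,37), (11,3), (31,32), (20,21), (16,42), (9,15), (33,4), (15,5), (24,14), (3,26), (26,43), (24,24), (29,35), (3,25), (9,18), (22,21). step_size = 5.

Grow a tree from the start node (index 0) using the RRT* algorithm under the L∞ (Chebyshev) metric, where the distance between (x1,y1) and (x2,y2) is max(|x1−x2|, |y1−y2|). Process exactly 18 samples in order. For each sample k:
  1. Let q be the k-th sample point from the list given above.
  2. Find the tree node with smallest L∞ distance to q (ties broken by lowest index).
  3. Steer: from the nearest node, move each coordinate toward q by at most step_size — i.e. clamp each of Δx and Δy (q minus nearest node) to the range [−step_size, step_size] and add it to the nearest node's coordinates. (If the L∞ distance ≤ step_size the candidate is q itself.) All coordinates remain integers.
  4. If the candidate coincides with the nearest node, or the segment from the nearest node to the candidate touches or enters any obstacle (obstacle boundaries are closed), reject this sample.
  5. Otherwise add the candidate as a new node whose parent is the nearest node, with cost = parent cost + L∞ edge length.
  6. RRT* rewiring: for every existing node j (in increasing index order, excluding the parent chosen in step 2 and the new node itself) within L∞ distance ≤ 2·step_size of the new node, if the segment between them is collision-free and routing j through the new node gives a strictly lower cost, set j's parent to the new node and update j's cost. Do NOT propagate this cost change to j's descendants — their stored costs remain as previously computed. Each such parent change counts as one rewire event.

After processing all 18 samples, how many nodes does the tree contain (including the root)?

Node count: 16

1. q=(11,24) nearest=0 d=24 new=(6,5) → add node 1 parent=0 cost=5
2. q=(11,41) nearest=1 d=36 new=(11,10) → add node 2 parent=1 cost=10
3. q=(33,37) nearest=2 d=27 new=(16,15) → add node 3 parent=2 cost=15
4. q=(11,3) nearest=1 d=5 new=(11,3) → add node 4 parent=1 cost=10
5. q=(31,32) nearest=3 d=17 new=(21,20) → add node 5 parent=3 cost=20
6. q=(20,21) nearest=5 d=1 new=(20,21) → add node 6 parent=5 cost=21
7. q=(16,42) nearest=6 d=21 new=(16,26) → add node 7 parent=6 cost=26
8. q=(9,15) nearest=2 d=5 new=(9,15) → add node 8 parent=2 cost=15
9. q=(33,4) nearest=5 d=16 new=(26,15) → add node 9 parent=5 cost=25
10. q=(15,5) nearest=4 d=4 new=(15,5) → add node 10 parent=4 cost=14
11. q=(24,14) nearest=9 d=2 new=(24,14) → add node 11 parent=9 cost=27
12. q=(3,26) nearest=8 d=11 new=(4,20) → blocked by [2,6]×[11,18], reject
13. q=(26,43) nearest=7 d=17 new=(21,31) → blocked by [19,24]×[26,34], reject
14. q=(24,24) nearest=5 d=4 new=(24,24) → add node 12 parent=5 cost=24
15. q=(29,35) nearest=12 d=11 new=(29,29) → add node 13 parent=12 cost=29
16. q=(3,25) nearest=8 d=10 new=(4,20) → blocked by [2,6]×[11,18], reject
17. q=(9,18) nearest=8 d=3 new=(9,18) → add node 14 parent=8 cost=18
18. q=(22,21) nearest=5 d=1 new=(22,21) → add node 15 parent=5 cost=21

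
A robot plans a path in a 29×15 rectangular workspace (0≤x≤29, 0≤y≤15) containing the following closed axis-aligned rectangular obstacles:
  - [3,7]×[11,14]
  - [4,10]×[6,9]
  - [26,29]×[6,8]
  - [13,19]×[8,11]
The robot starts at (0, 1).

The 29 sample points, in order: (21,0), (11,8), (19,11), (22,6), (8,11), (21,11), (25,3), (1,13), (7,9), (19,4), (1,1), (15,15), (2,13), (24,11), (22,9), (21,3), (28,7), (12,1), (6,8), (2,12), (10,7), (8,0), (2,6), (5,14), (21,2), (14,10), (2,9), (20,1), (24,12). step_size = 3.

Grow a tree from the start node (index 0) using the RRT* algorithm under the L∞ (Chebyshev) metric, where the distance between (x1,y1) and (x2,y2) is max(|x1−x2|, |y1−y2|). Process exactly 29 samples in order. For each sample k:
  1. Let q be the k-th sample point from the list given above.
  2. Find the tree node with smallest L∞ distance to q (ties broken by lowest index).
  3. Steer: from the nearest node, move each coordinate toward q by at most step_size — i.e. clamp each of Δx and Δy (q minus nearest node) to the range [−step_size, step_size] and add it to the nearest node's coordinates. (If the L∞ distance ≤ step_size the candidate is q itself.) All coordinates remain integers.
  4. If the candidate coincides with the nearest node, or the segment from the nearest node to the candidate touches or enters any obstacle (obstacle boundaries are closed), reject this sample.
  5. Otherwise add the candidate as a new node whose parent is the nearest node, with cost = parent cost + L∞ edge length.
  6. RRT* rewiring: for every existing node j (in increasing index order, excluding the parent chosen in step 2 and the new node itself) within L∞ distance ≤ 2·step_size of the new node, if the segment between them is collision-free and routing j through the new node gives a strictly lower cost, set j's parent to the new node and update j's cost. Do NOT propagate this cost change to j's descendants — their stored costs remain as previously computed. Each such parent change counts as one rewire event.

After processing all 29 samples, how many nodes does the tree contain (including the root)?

Node count: 18

1. q=(21,0) nearest=0 d=21 new=(3,0) → add node 1 parent=0 cost=3
2. q=(11,8) nearest=1 d=8 new=(6,3) → add node 2 parent=1 cost=6
3. q=(19,11) nearest=2 d=13 new=(9,6) → blocked by [4,10]×[6,9], reject
4. q=(22,6) nearest=2 d=16 new=(9,6) → blocked by [4,10]×[6,9], reject
5. q=(8,11) nearest=2 d=8 new=(8,6) → blocked by [4,10]×[6,9], reject
6. q=(21,11) nearest=2 d=15 new=(9,6) → blocked by [4,10]×[6,9], reject
7. q=(25,3) nearest=2 d=19 new=(9,3) → add node 3 parent=2 cost=9
8. q=(1,13) nearest=2 d=10 new=(3,6) → add node 4 parent=2 cost=9
9. q=(7,9) nearest=4 d=4 new=(6,9) → blocked by [4,10]×[6,9], reject
10. q=(19,4) nearest=3 d=10 new=(12,4) → add node 5 parent=3 cost=12
11. q=(1,1) nearest=0 d=1 new=(1,1) → add node 6 parent=0 cost=1; rewire 4→6 (6<9)
12. q=(15,15) nearest=5 d=11 new=(15,7) → add node 7 parent=5 cost=15
13. q=(2,13) nearest=4 d=7 new=(2,9) → add node 8 parent=4 cost=9
14. q=(24,11) nearest=7 d=9 new=(18,10) → blocked by [13,19]×[8,11], reject
15. q=(22,9) nearest=7 d=7 new=(18,9) → blocked by [13,19]×[8,11], reject
16. q=(21,3) nearest=7 d=6 new=(18,4) → add node 9 parent=7 cost=18
17. q=(28,7) nearest=9 d=10 new=(21,7) → add node 10 parent=9 cost=21
18. q=(12,1) nearest=3 d=3 new=(12,1) → add node 11 parent=3 cost=12
19. q=(6,8) nearest=4 d=3 new=(6,8) → blocked by [4,10]×[6,9], reject
20. q=(2,12) nearest=8 d=3 new=(2,12) → add node 12 parent=8 cost=12
21. q=(10,7) nearest=5 d=3 new=(10,7) → blocked by [4,10]×[6,9], reject
22. q=(8,0) nearest=2 d=3 new=(8,0) → add node 13 parent=2 cost=9
23. q=(2,6) nearest=4 d=1 new=(2,6) → add node 14 parent=4 cost=7
24. q=(5,14) nearest=12 d=3 new=(5,14) → blocked by [3,7]×[11,14], reject
25. q=(21,2) nearest=9 d=3 new=(21,2) → add node 15 parent=9 cost=21
26. q=(14,10) nearest=7 d=3 new=(14,10) → blocked by [13,19]×[8,11], reject
27. q=(2,9) nearest=8 d=0 → coincident, reject
28. q=(20,1) nearest=15 d=1 new=(20,1) → add node 16 parent=15 cost=22
29. q=(24,12) nearest=10 d=5 new=(24,10) → add node 17 parent=10 cost=24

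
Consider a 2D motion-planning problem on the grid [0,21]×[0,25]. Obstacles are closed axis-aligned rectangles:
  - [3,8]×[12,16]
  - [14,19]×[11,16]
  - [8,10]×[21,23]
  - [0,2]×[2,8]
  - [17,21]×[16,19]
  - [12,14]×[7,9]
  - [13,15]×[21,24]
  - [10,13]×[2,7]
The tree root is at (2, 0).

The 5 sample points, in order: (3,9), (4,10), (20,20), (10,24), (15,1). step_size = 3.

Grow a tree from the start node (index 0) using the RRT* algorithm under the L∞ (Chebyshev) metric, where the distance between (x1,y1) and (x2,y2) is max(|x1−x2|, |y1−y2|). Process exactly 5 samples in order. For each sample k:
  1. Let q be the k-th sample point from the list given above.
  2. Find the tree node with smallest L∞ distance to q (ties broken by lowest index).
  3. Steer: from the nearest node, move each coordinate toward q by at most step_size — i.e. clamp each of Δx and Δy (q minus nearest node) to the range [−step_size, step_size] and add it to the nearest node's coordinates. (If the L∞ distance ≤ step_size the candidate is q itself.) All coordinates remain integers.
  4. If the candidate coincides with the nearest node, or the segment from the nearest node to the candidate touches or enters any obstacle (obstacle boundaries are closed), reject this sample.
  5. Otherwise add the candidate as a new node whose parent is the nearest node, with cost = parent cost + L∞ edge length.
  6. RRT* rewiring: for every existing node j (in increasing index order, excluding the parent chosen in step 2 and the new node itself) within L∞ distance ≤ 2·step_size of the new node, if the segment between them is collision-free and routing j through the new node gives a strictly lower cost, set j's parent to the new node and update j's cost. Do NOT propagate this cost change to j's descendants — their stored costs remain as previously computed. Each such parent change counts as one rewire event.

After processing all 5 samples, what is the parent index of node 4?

Parent of node 4: 3

1. q=(3,9) nearest=0 d=9 new=(3,3) → add node 1 parent=0 cost=3
2. q=(4,10) nearest=1 d=7 new=(4,6) → add node 2 parent=1 cost=6
3. q=(20,20) nearest=2 d=16 new=(7,9) → add node 3 parent=2 cost=9
4. q=(10,24) nearest=3 d=15 new=(10,12) → add node 4 parent=3 cost=12
5. q=(15,1) nearest=3 d=8 new=(10,6) → blocked by [10,13]×[2,7], reject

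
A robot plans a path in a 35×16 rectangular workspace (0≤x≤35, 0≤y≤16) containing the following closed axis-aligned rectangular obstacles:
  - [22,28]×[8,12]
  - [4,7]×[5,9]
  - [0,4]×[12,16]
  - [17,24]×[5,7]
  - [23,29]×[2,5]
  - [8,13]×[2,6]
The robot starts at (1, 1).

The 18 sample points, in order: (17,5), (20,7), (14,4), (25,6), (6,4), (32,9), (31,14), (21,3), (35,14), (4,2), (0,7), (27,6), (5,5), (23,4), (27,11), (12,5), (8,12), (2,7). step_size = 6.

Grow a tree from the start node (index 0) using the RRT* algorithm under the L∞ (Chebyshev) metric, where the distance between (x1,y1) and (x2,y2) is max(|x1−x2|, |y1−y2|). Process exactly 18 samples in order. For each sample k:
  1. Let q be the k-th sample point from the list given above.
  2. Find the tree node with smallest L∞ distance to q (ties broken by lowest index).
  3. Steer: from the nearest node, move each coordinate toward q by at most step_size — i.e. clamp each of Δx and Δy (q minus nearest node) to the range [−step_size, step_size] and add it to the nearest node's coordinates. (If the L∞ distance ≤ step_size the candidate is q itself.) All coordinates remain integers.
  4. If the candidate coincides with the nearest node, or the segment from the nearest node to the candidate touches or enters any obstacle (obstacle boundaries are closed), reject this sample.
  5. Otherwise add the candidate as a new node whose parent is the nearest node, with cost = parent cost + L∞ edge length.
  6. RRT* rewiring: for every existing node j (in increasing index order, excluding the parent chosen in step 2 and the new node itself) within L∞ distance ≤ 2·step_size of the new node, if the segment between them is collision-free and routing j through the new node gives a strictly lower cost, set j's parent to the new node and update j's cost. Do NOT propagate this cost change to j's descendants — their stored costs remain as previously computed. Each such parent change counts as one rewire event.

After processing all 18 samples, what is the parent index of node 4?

Parent of node 4: 3

1. q=(17,5) nearest=0 d=16 new=(7,5) → blocked by [4,7]×[5,9], reject
2. q=(20,7) nearest=0 d=19 new=(7,7) → blocked by [4,7]×[5,9], reject
3. q=(14,4) nearest=0 d=13 new=(7,4) → add node 1 parent=0 cost=6
4. q=(25,6) nearest=1 d=18 new=(13,6) → blocked by [8,13]×[2,6], reject
5. q=(6,4) nearest=1 d=1 new=(6,4) → add node 2 parent=1 cost=7
6. q=(32,9) nearest=1 d=25 new=(13,9) → blocked by [8,13]×[2,6], reject
7. q=(31,14) nearest=1 d=24 new=(13,10) → blocked by [8,13]×[2,6], reject
8. q=(21,3) nearest=1 d=14 new=(13,3) → blocked by [8,13]×[2,6], reject
9. q=(35,14) nearest=1 d=28 new=(13,10) → blocked by [8,13]×[2,6], reject
10. q=(4,2) nearest=2 d=2 new=(4,2) → add node 3 parent=2 cost=9
11. q=(0,7) nearest=3 d=5 new=(0,7) → add node 4 parent=3 cost=14
12. q=(27,6) nearest=1 d=20 new=(13,6) → blocked by [8,13]×[2,6], reject
13. q=(5,5) nearest=2 d=1 new=(5,5) → blocked by [4,7]×[5,9], reject
14. q=(23,4) nearest=1 d=16 new=(13,4) → blocked by [8,13]×[2,6], reject
15. q=(27,11) nearest=1 d=20 new=(13,10) → blocked by [8,13]×[2,6], reject
16. q=(12,5) nearest=1 d=5 new=(12,5) → blocked by [8,13]×[2,6], reject
17. q=(8,12) nearest=1 d=8 new=(8,10) → add node 5 parent=1 cost=12
18. q=(2,7) nearest=4 d=2 new=(2,7) → add node 6 parent=4 cost=16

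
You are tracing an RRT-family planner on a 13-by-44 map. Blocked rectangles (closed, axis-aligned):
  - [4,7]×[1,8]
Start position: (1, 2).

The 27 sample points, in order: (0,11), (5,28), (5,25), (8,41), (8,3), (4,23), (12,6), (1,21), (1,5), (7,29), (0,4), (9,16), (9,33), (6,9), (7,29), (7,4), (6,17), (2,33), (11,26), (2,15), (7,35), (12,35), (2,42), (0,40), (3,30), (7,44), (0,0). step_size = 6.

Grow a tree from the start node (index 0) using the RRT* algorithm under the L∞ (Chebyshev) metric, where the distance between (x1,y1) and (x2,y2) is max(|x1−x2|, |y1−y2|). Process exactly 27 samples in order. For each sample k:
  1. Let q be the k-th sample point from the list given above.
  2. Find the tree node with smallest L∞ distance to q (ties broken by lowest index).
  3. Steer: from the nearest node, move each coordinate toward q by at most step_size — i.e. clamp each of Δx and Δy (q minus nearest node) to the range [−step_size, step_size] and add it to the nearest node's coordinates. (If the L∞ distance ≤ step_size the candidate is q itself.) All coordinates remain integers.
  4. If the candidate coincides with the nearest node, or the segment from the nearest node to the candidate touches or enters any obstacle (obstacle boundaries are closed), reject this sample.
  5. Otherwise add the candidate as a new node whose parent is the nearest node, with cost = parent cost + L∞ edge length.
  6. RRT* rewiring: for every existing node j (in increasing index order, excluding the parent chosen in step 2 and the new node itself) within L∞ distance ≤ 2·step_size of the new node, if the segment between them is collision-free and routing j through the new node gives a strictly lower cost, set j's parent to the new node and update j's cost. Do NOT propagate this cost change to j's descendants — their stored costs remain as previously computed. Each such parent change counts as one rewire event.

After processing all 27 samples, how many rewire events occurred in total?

Rewire events: 2

1. q=(0,11) nearest=0 d=9 new=(0,8) → add node 1 parent=0 cost=6
2. q=(5,28) nearest=1 d=20 new=(5,14) → add node 2 parent=1 cost=12
3. q=(5,25) nearest=2 d=11 new=(5,20) → add node 3 parent=2 cost=18
4. q=(8,41) nearest=3 d=21 new=(8,26) → add node 4 parent=3 cost=24
5. q=(8,3) nearest=0 d=7 new=(7,3) → blocked by [4,7]×[1,8], reject
6. q=(4,23) nearest=3 d=3 new=(4,23) → add node 5 parent=3 cost=21
7. q=(12,6) nearest=2 d=8 new=(11,8) → add node 6 parent=2 cost=18
8. q=(1,21) nearest=5 d=3 new=(1,21) → add node 7 parent=5 cost=24
9. q=(1,5) nearest=0 d=3 new=(1,5) → add node 8 parent=0 cost=3
10. q=(7,29) nearest=4 d=3 new=(7,29) → add node 9 parent=4 cost=27
11. q=(0,4) nearest=8 d=1 new=(0,4) → add node 10 parent=8 cost=4
12. q=(9,16) nearest=2 d=4 new=(9,16) → add node 11 parent=2 cost=16
13. q=(9,33) nearest=9 d=4 new=(9,33) → add node 12 parent=9 cost=31
14. q=(6,9) nearest=2 d=5 new=(6,9) → add node 13 parent=2 cost=17
15. q=(7,29) nearest=9 d=0 → coincident, reject
16. q=(7,4) nearest=6 d=4 new=(7,4) → blocked by [4,7]×[1,8], reject
17. q=(6,17) nearest=2 d=3 new=(6,17) → add node 14 parent=2 cost=15; rewire 7→14 (20<24)
18. q=(2,33) nearest=9 d=5 new=(2,33) → add node 15 parent=9 cost=32
19. q=(11,26) nearest=4 d=3 new=(11,26) → add node 16 parent=4 cost=27
20. q=(2,15) nearest=2 d=3 new=(2,15) → add node 17 parent=2 cost=15; rewire 16→17 (26<27)
21. q=(7,35) nearest=12 d=2 new=(7,35) → add node 18 parent=12 cost=33
22. q=(12,35) nearest=12 d=3 new=(12,35) → add node 19 parent=12 cost=34
23. q=(2,42) nearest=18 d=7 new=(2,41) → add node 20 parent=18 cost=39
24. q=(0,40) nearest=20 d=2 new=(0,40) → add node 21 parent=20 cost=41
25. q=(3,30) nearest=15 d=3 new=(3,30) → add node 22 parent=15 cost=35
26. q=(7,44) nearest=20 d=5 new=(7,44) → add node 23 parent=20 cost=44
27. q=(0,0) nearest=0 d=2 new=(0,0) → add node 24 parent=0 cost=2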